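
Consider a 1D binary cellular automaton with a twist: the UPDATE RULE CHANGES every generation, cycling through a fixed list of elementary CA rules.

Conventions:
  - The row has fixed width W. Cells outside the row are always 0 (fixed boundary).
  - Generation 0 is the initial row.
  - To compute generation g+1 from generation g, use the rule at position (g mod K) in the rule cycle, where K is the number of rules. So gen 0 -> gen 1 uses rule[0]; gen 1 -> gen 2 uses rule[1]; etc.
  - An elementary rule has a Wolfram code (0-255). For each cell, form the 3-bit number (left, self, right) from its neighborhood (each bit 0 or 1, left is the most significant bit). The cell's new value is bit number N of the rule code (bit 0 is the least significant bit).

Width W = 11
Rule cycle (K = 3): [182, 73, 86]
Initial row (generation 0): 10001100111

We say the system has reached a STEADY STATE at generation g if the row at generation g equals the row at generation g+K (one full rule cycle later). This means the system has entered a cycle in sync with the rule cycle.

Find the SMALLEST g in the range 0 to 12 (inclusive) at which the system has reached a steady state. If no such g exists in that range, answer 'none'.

Gen 0: 10001100111
Gen 1 (rule 182): 11010011010
Gen 2 (rule 73): 11000011000
Gen 3 (rule 86): 01100101100
Gen 4 (rule 182): 10011110010
Gen 5 (rule 73): 00010010000
Gen 6 (rule 86): 00111111000
Gen 7 (rule 182): 01011110100
Gen 8 (rule 73): 00010010001
Gen 9 (rule 86): 00111111011
Gen 10 (rule 182): 01011110100
Gen 11 (rule 73): 00010010001
Gen 12 (rule 86): 00111111011
Gen 13 (rule 182): 01011110100
Gen 14 (rule 73): 00010010001
Gen 15 (rule 86): 00111111011

Answer: 7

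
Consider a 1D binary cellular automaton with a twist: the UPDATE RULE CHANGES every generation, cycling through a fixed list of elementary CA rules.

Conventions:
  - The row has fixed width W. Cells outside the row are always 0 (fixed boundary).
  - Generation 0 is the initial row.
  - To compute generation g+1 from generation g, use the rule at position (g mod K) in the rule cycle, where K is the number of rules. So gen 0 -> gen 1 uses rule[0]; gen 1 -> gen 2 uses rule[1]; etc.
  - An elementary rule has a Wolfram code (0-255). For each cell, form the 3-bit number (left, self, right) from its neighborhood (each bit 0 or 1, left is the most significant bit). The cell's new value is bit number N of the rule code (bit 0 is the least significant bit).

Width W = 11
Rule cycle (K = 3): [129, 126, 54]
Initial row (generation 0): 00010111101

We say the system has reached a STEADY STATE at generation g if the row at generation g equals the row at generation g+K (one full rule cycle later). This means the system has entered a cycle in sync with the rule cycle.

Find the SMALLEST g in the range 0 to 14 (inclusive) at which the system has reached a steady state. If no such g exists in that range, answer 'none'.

Answer: 1

Derivation:
Gen 0: 00010111101
Gen 1 (rule 129): 11000011000
Gen 2 (rule 126): 11100111100
Gen 3 (rule 54): 00011000010
Gen 4 (rule 129): 11000011000
Gen 5 (rule 126): 11100111100
Gen 6 (rule 54): 00011000010
Gen 7 (rule 129): 11000011000
Gen 8 (rule 126): 11100111100
Gen 9 (rule 54): 00011000010
Gen 10 (rule 129): 11000011000
Gen 11 (rule 126): 11100111100
Gen 12 (rule 54): 00011000010
Gen 13 (rule 129): 11000011000
Gen 14 (rule 126): 11100111100
Gen 15 (rule 54): 00011000010
Gen 16 (rule 129): 11000011000
Gen 17 (rule 126): 11100111100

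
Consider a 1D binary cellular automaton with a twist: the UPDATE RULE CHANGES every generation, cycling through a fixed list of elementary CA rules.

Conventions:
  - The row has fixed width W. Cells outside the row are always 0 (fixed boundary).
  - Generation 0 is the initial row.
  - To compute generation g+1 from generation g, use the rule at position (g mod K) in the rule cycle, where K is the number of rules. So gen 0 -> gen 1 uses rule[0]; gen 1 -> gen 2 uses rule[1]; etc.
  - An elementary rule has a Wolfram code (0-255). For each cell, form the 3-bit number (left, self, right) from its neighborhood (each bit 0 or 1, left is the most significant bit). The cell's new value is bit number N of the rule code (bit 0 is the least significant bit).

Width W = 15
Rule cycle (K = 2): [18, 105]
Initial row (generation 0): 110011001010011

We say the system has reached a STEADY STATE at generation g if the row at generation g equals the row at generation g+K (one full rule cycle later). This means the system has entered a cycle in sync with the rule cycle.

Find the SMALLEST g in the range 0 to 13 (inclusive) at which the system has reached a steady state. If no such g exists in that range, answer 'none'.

Answer: 5

Derivation:
Gen 0: 110011001010011
Gen 1 (rule 18): 001100110001100
Gen 2 (rule 105): 101100110101101
Gen 3 (rule 18): 000011000000000
Gen 4 (rule 105): 111011011111111
Gen 5 (rule 18): 000000000000000
Gen 6 (rule 105): 111111111111111
Gen 7 (rule 18): 000000000000000
Gen 8 (rule 105): 111111111111111
Gen 9 (rule 18): 000000000000000
Gen 10 (rule 105): 111111111111111
Gen 11 (rule 18): 000000000000000
Gen 12 (rule 105): 111111111111111
Gen 13 (rule 18): 000000000000000
Gen 14 (rule 105): 111111111111111
Gen 15 (rule 18): 000000000000000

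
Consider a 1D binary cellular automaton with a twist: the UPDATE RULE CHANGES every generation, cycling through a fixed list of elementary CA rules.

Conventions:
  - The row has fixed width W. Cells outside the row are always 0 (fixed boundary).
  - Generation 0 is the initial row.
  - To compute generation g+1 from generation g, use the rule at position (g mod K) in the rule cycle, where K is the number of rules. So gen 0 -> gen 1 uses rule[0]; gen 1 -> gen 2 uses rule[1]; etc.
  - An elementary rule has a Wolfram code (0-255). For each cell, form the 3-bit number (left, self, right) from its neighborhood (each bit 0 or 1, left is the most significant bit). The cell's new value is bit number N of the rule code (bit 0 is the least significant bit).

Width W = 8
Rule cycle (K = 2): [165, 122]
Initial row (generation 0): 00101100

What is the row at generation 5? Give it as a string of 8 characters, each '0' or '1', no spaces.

Answer: 00111110

Derivation:
Gen 0: 00101100
Gen 1 (rule 165): 10110001
Gen 2 (rule 122): 01111010
Gen 3 (rule 165): 00110110
Gen 4 (rule 122): 01111111
Gen 5 (rule 165): 00111110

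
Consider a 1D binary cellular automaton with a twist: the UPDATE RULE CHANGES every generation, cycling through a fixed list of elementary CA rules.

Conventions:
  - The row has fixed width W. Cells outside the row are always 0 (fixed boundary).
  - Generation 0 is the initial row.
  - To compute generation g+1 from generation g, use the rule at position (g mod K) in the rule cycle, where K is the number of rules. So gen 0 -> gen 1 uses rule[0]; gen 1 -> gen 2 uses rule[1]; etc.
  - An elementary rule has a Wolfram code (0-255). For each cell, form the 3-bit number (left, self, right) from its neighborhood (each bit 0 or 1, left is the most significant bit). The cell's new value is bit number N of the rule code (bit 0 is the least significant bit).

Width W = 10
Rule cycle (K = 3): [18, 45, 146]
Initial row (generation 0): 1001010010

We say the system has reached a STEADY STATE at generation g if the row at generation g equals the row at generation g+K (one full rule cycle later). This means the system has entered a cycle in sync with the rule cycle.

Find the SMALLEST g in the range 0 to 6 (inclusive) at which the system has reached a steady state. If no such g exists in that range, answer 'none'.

Answer: 6

Derivation:
Gen 0: 1001010010
Gen 1 (rule 18): 0110001101
Gen 2 (rule 45): 0100101011
Gen 3 (rule 146): 1011000000
Gen 4 (rule 18): 0000100000
Gen 5 (rule 45): 1110101111
Gen 6 (rule 146): 0100000110
Gen 7 (rule 18): 1010001001
Gen 8 (rule 45): 1110101001
Gen 9 (rule 146): 0100000110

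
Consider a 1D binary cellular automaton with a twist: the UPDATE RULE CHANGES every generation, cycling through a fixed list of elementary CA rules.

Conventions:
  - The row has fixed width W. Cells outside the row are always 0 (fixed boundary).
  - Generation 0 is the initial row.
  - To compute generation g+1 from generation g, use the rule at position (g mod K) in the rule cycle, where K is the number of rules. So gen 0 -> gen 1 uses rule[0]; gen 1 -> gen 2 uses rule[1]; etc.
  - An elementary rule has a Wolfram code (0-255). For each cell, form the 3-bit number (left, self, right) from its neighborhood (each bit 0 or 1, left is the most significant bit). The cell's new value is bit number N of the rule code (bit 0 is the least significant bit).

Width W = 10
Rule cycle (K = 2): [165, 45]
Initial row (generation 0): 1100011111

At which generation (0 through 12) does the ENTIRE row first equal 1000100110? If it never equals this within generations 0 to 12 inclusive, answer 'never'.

Gen 0: 1100011111
Gen 1 (rule 165): 0001001110
Gen 2 (rule 45): 1101001000
Gen 3 (rule 165): 0011001011
Gen 4 (rule 45): 1010001110
Gen 5 (rule 165): 1110100100
Gen 6 (rule 45): 1001100101
Gen 7 (rule 165): 1000000111
Gen 8 (rule 45): 1011110100
Gen 9 (rule 165): 1101101101
Gen 10 (rule 45): 1011011011
Gen 11 (rule 165): 1100100100
Gen 12 (rule 45): 1000100101

Answer: never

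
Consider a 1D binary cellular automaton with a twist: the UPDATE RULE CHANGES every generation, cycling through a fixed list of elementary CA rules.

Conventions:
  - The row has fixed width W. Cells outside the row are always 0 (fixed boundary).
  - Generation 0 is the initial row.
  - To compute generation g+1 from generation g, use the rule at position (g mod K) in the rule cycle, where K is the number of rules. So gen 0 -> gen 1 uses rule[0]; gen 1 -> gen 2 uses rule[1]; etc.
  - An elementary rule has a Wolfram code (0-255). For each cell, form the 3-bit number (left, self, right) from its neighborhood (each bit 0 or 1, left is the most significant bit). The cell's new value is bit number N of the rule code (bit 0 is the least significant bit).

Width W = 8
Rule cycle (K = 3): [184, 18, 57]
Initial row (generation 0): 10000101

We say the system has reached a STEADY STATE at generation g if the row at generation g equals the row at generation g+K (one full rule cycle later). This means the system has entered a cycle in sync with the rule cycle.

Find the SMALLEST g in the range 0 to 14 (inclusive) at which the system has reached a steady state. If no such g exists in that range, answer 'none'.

Answer: 8

Derivation:
Gen 0: 10000101
Gen 1 (rule 184): 01000010
Gen 2 (rule 18): 10100101
Gen 3 (rule 57): 01010010
Gen 4 (rule 184): 00101001
Gen 5 (rule 18): 01000110
Gen 6 (rule 57): 00110101
Gen 7 (rule 184): 00101010
Gen 8 (rule 18): 01000001
Gen 9 (rule 57): 00111100
Gen 10 (rule 184): 00111010
Gen 11 (rule 18): 01000001
Gen 12 (rule 57): 00111100
Gen 13 (rule 184): 00111010
Gen 14 (rule 18): 01000001
Gen 15 (rule 57): 00111100
Gen 16 (rule 184): 00111010
Gen 17 (rule 18): 01000001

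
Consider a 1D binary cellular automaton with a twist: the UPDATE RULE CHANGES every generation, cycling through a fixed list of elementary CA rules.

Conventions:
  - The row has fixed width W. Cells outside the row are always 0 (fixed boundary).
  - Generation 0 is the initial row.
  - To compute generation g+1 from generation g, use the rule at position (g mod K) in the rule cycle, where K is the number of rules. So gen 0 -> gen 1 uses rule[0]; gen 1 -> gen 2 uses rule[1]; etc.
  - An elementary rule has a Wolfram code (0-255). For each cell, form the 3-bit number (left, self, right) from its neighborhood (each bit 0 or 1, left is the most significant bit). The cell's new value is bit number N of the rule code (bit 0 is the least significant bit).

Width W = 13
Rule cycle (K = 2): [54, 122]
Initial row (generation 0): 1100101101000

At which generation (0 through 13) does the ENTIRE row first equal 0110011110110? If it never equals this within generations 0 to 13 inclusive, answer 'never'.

Gen 0: 1100101101000
Gen 1 (rule 54): 0011110011100
Gen 2 (rule 122): 0110011110110
Gen 3 (rule 54): 1001100001001
Gen 4 (rule 122): 0111110010110
Gen 5 (rule 54): 1000001111001
Gen 6 (rule 122): 0100011001110
Gen 7 (rule 54): 1110100110001
Gen 8 (rule 122): 1011011111010
Gen 9 (rule 54): 1100100000111
Gen 10 (rule 122): 1111010001101
Gen 11 (rule 54): 0000111010011
Gen 12 (rule 122): 0001101101111
Gen 13 (rule 54): 0010010010000

Answer: 2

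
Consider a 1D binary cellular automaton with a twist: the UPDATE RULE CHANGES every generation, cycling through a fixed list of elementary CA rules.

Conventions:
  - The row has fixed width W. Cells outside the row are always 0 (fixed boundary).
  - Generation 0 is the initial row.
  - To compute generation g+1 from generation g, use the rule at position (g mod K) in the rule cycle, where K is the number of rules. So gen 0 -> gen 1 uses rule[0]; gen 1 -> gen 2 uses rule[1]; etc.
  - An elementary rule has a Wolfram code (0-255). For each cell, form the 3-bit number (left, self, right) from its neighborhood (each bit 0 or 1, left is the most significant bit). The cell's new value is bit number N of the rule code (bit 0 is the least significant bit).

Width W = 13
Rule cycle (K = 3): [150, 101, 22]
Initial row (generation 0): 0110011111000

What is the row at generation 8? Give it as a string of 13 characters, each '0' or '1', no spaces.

Answer: 0010000010111

Derivation:
Gen 0: 0110011111000
Gen 1 (rule 150): 1001101110100
Gen 2 (rule 101): 1000110011101
Gen 3 (rule 22): 1101001100001
Gen 4 (rule 150): 0001110010011
Gen 5 (rule 101): 1100010010001
Gen 6 (rule 22): 0010111111011
Gen 7 (rule 150): 0110011110000
Gen 8 (rule 101): 0010000010111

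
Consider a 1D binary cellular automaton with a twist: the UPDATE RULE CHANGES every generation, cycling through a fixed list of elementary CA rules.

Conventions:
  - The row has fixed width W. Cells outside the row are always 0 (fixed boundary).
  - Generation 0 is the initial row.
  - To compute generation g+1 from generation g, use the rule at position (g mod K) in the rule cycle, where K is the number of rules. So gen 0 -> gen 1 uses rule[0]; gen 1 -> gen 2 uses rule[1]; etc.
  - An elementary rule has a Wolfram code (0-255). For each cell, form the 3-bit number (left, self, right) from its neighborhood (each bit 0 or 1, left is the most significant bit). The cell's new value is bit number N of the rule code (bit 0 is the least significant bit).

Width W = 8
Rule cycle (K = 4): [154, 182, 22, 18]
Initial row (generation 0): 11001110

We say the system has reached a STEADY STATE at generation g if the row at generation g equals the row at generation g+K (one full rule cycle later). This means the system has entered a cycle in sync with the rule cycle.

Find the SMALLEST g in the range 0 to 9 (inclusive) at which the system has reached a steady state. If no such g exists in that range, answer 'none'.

Gen 0: 11001110
Gen 1 (rule 154): 10111101
Gen 2 (rule 182): 11011011
Gen 3 (rule 22): 00000000
Gen 4 (rule 18): 00000000
Gen 5 (rule 154): 00000000
Gen 6 (rule 182): 00000000
Gen 7 (rule 22): 00000000
Gen 8 (rule 18): 00000000
Gen 9 (rule 154): 00000000
Gen 10 (rule 182): 00000000
Gen 11 (rule 22): 00000000
Gen 12 (rule 18): 00000000
Gen 13 (rule 154): 00000000

Answer: 3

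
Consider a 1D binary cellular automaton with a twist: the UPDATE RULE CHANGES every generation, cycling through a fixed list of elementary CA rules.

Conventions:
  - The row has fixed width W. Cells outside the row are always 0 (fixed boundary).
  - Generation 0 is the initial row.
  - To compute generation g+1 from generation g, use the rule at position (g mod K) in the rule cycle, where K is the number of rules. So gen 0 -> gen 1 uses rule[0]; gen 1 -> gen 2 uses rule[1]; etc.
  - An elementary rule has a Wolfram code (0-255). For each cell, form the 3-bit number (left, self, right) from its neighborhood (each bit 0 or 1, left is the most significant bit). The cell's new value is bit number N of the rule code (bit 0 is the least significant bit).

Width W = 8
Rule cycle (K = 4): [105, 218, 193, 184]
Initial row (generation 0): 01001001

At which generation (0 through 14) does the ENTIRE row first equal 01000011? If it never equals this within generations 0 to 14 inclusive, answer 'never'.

Answer: never

Derivation:
Gen 0: 01001001
Gen 1 (rule 105): 00000000
Gen 2 (rule 218): 00000000
Gen 3 (rule 193): 11111111
Gen 4 (rule 184): 11111110
Gen 5 (rule 105): 10000010
Gen 6 (rule 218): 01000101
Gen 7 (rule 193): 00010000
Gen 8 (rule 184): 00001000
Gen 9 (rule 105): 11100011
Gen 10 (rule 218): 11110111
Gen 11 (rule 193): 01110011
Gen 12 (rule 184): 01101010
Gen 13 (rule 105): 01110100
Gen 14 (rule 218): 11110010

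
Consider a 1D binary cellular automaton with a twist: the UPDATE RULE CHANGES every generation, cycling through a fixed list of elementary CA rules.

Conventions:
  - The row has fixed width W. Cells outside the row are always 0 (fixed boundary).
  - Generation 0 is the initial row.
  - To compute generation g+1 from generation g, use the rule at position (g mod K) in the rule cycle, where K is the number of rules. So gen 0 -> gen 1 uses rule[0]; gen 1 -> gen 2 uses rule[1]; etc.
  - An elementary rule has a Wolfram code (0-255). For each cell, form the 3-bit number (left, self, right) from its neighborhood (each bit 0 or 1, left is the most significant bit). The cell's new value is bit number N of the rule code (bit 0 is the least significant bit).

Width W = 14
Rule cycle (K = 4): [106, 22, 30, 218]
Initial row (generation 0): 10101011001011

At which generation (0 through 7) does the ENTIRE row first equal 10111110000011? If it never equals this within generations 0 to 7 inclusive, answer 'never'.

Gen 0: 10101011001011
Gen 1 (rule 106): 01010111010111
Gen 2 (rule 22): 11010000010000
Gen 3 (rule 30): 10011000111000
Gen 4 (rule 218): 01111101111100
Gen 5 (rule 106): 11000111000100
Gen 6 (rule 22): 00101000101110
Gen 7 (rule 30): 01101101101001

Answer: never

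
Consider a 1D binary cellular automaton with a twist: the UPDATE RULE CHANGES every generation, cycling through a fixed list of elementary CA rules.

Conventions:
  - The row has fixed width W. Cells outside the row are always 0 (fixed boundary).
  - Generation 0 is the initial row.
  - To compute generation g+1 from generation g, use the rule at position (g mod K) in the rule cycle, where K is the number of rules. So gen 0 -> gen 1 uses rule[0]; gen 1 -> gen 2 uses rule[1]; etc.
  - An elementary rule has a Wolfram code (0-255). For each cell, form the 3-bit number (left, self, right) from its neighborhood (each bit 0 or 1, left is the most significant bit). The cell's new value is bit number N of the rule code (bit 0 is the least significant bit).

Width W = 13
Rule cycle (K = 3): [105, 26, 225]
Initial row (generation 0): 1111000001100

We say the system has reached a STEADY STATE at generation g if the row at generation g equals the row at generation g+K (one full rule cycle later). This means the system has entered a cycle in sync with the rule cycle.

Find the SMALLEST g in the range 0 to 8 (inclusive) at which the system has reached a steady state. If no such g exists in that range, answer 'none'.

Gen 0: 1111000001100
Gen 1 (rule 105): 1001011101101
Gen 2 (rule 26): 0110010001000
Gen 3 (rule 225): 0010000100011
Gen 4 (rule 105): 1000110001011
Gen 5 (rule 26): 0101101010010
Gen 6 (rule 225): 0010110100000
Gen 7 (rule 105): 1001111001111
Gen 8 (rule 26): 0111000111000
Gen 9 (rule 225): 0011010011011
Gen 10 (rule 105): 1011100011111
Gen 11 (rule 26): 0010010110000

Answer: none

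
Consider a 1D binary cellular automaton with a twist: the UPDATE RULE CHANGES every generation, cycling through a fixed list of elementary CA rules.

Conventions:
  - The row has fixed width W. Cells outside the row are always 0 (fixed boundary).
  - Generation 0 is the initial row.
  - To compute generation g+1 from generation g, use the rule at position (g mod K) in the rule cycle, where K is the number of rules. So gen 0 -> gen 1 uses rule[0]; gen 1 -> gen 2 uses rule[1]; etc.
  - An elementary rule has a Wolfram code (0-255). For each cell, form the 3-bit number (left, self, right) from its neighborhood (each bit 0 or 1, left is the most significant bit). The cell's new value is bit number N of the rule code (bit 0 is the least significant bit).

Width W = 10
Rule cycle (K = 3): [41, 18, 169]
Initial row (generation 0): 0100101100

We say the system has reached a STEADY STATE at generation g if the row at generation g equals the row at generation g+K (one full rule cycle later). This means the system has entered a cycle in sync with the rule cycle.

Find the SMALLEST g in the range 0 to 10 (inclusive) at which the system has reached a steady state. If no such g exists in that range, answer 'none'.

Answer: 4

Derivation:
Gen 0: 0100101100
Gen 1 (rule 41): 0000011001
Gen 2 (rule 18): 0000100110
Gen 3 (rule 169): 1110000100
Gen 4 (rule 41): 1000110001
Gen 5 (rule 18): 0101001010
Gen 6 (rule 169): 0010000100
Gen 7 (rule 41): 1000110001
Gen 8 (rule 18): 0101001010
Gen 9 (rule 169): 0010000100
Gen 10 (rule 41): 1000110001
Gen 11 (rule 18): 0101001010
Gen 12 (rule 169): 0010000100
Gen 13 (rule 41): 1000110001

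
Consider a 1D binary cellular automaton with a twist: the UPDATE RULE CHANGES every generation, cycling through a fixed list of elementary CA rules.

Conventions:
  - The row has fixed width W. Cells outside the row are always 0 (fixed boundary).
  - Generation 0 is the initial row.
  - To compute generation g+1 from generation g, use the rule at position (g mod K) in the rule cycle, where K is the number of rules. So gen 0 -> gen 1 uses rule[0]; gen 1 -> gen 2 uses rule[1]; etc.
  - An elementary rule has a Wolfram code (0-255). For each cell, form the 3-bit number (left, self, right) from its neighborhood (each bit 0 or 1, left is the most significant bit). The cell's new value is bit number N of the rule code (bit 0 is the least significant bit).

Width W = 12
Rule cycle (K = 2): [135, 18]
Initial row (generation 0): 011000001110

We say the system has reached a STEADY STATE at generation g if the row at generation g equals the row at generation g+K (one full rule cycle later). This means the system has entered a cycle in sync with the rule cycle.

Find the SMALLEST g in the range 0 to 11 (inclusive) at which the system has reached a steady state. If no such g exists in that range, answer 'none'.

Answer: 5

Derivation:
Gen 0: 011000001110
Gen 1 (rule 135): 100011110100
Gen 2 (rule 18): 010100000010
Gen 3 (rule 135): 110101111110
Gen 4 (rule 18): 000000000001
Gen 5 (rule 135): 111111111111
Gen 6 (rule 18): 000000000000
Gen 7 (rule 135): 111111111111
Gen 8 (rule 18): 000000000000
Gen 9 (rule 135): 111111111111
Gen 10 (rule 18): 000000000000
Gen 11 (rule 135): 111111111111
Gen 12 (rule 18): 000000000000
Gen 13 (rule 135): 111111111111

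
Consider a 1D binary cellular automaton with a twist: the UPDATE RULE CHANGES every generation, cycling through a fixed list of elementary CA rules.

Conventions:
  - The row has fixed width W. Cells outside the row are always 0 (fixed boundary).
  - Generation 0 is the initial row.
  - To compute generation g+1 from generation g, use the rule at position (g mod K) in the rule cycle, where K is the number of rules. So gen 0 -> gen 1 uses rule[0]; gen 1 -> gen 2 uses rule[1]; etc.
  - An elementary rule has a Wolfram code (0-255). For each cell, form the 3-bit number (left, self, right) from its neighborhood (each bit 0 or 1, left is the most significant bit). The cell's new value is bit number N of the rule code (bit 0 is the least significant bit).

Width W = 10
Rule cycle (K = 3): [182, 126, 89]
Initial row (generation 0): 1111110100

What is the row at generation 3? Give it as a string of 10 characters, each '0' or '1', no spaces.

Answer: 1110101011

Derivation:
Gen 0: 1111110100
Gen 1 (rule 182): 0111101110
Gen 2 (rule 126): 1100111011
Gen 3 (rule 89): 1110101011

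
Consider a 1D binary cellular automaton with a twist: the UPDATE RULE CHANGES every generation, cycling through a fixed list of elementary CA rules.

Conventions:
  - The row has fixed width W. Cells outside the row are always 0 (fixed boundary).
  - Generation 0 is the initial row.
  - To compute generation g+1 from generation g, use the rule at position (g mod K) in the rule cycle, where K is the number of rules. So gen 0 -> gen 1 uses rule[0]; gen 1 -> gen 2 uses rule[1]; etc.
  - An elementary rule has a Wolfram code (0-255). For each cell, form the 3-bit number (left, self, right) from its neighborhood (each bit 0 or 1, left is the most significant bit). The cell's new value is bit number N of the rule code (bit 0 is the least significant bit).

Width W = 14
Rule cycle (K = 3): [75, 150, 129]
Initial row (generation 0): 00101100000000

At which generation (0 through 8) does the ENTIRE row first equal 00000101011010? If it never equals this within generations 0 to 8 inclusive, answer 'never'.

Gen 0: 00101100000000
Gen 1 (rule 75): 11001101111111
Gen 2 (rule 150): 00110000111110
Gen 3 (rule 129): 10000110011100
Gen 4 (rule 75): 00111110110101
Gen 5 (rule 150): 01011100000101
Gen 6 (rule 129): 00001001110000
Gen 7 (rule 75): 11110011010111
Gen 8 (rule 150): 01101100010010

Answer: never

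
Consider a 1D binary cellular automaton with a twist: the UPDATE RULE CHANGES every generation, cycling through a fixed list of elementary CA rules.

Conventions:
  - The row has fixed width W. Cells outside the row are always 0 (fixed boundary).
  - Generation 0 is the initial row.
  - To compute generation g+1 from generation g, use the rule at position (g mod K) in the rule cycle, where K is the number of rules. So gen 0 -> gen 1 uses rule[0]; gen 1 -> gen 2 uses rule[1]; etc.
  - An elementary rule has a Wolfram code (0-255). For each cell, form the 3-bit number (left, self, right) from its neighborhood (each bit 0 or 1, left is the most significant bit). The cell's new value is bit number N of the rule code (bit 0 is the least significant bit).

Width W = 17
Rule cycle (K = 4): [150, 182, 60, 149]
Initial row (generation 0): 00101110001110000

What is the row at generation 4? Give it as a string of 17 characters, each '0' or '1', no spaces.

Gen 0: 00101110001110000
Gen 1 (rule 150): 01100101010101000
Gen 2 (rule 182): 10011111111111100
Gen 3 (rule 60): 11010000000000010
Gen 4 (rule 149): 00011111111111011

Answer: 00011111111111011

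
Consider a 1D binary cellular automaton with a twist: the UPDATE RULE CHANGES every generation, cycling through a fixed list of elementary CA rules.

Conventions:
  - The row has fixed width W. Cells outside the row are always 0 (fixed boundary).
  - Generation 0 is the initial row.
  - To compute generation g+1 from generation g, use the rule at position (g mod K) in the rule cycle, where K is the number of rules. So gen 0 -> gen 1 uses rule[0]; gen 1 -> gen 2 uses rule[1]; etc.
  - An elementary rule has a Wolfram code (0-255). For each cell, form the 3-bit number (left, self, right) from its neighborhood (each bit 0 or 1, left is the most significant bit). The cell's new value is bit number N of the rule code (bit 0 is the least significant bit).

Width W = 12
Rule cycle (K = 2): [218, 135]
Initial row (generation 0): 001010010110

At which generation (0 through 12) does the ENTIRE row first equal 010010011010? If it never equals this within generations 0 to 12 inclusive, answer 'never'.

Gen 0: 001010010110
Gen 1 (rule 218): 010001100111
Gen 2 (rule 135): 110110001010
Gen 3 (rule 218): 110111010001
Gen 4 (rule 135): 000010010111
Gen 5 (rule 218): 000101100111
Gen 6 (rule 135): 111100001010
Gen 7 (rule 218): 111110010001
Gen 8 (rule 135): 011100110111
Gen 9 (rule 218): 111111110111
Gen 10 (rule 135): 011111100010
Gen 11 (rule 218): 111111110101
Gen 12 (rule 135): 011111100101

Answer: never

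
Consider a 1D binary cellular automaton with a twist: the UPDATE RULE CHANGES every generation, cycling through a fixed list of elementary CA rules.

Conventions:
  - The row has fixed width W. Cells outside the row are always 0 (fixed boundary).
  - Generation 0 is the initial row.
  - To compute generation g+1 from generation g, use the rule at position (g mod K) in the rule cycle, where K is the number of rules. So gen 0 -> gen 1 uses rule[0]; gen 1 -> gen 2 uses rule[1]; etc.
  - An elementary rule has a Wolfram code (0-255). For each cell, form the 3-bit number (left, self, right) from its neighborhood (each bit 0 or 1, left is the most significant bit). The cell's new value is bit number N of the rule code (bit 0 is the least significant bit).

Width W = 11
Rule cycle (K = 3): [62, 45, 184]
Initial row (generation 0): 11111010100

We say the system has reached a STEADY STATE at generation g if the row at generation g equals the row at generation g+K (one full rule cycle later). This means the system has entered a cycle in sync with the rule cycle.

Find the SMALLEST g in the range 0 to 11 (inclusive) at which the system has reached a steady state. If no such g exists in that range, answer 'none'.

Answer: 6

Derivation:
Gen 0: 11111010100
Gen 1 (rule 62): 10000111110
Gen 2 (rule 45): 10110100000
Gen 3 (rule 184): 01101010000
Gen 4 (rule 62): 11011111000
Gen 5 (rule 45): 10110000011
Gen 6 (rule 184): 01101000010
Gen 7 (rule 62): 11011100111
Gen 8 (rule 45): 10110000100
Gen 9 (rule 184): 01101000010
Gen 10 (rule 62): 11011100111
Gen 11 (rule 45): 10110000100
Gen 12 (rule 184): 01101000010
Gen 13 (rule 62): 11011100111
Gen 14 (rule 45): 10110000100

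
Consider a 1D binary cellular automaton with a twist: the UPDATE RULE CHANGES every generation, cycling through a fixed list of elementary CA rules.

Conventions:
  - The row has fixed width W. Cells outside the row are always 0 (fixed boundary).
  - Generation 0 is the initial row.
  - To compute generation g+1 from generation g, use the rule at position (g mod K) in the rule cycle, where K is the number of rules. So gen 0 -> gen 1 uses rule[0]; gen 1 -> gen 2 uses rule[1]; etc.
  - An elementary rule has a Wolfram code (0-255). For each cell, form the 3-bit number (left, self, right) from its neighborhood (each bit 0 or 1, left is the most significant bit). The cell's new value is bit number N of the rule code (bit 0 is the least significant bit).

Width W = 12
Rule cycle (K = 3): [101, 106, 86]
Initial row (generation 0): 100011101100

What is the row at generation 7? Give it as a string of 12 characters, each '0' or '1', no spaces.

Gen 0: 100011101100
Gen 1 (rule 101): 101000110101
Gen 2 (rule 106): 010001111010
Gen 3 (rule 86): 111010001011
Gen 4 (rule 101): 001110101101
Gen 5 (rule 106): 011011011110
Gen 6 (rule 86): 101001000011
Gen 7 (rule 101): 111001011001

Answer: 111001011001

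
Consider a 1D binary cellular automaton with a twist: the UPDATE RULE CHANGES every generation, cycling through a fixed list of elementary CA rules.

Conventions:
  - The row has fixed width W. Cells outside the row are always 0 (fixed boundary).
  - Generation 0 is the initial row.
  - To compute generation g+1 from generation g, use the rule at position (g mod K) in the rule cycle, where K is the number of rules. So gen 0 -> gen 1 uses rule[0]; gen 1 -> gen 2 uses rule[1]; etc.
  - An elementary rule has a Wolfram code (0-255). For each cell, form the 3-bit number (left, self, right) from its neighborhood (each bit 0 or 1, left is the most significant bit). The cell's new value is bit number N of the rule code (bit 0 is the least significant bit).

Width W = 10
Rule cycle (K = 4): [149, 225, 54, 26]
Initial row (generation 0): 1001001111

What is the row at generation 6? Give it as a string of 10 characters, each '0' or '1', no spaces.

Answer: 1001011011

Derivation:
Gen 0: 1001001111
Gen 1 (rule 149): 1101100110
Gen 2 (rule 225): 0110100010
Gen 3 (rule 54): 1001110111
Gen 4 (rule 26): 0111000100
Gen 5 (rule 149): 0010110111
Gen 6 (rule 225): 1001011011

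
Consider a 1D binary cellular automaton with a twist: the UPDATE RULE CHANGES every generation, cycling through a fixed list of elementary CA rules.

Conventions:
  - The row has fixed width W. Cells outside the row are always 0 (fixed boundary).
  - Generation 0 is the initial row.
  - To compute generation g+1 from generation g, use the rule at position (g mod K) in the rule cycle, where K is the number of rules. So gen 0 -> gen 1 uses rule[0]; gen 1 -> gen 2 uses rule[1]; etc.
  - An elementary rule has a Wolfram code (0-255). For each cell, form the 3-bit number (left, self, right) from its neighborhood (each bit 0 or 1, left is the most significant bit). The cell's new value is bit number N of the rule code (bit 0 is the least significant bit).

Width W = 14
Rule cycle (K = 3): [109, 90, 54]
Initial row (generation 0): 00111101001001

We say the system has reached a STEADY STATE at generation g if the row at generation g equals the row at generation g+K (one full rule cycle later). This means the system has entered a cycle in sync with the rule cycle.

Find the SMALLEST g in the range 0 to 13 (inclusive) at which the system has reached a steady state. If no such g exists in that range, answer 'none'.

Gen 0: 00111101001001
Gen 1 (rule 109): 10100111001001
Gen 2 (rule 90): 00011101110110
Gen 3 (rule 54): 00100010001001
Gen 4 (rule 109): 10101010101001
Gen 5 (rule 90): 00000000000110
Gen 6 (rule 54): 00000000001001
Gen 7 (rule 109): 11111111101001
Gen 8 (rule 90): 10000000100110
Gen 9 (rule 54): 11000001111001
Gen 10 (rule 109): 11011101001001
Gen 11 (rule 90): 11010100110110
Gen 12 (rule 54): 00111111001001
Gen 13 (rule 109): 10100001001001
Gen 14 (rule 90): 00010010110110
Gen 15 (rule 54): 00111111001001
Gen 16 (rule 109): 10100001001001

Answer: 12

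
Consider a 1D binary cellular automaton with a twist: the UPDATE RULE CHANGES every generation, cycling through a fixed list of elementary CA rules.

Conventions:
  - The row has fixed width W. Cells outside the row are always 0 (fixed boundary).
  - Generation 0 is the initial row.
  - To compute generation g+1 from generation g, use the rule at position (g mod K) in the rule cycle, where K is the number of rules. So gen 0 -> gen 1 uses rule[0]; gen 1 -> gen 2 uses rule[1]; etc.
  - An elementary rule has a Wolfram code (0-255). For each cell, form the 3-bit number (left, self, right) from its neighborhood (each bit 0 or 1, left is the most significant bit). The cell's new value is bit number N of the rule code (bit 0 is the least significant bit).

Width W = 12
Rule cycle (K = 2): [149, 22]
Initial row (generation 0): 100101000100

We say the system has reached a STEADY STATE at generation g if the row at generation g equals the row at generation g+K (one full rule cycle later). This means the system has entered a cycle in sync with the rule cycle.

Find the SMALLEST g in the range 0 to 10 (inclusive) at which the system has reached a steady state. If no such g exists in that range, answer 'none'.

Gen 0: 100101000100
Gen 1 (rule 149): 110101110111
Gen 2 (rule 22): 000100000000
Gen 3 (rule 149): 110111111111
Gen 4 (rule 22): 000000000000
Gen 5 (rule 149): 111111111111
Gen 6 (rule 22): 000000000000
Gen 7 (rule 149): 111111111111
Gen 8 (rule 22): 000000000000
Gen 9 (rule 149): 111111111111
Gen 10 (rule 22): 000000000000
Gen 11 (rule 149): 111111111111
Gen 12 (rule 22): 000000000000

Answer: 4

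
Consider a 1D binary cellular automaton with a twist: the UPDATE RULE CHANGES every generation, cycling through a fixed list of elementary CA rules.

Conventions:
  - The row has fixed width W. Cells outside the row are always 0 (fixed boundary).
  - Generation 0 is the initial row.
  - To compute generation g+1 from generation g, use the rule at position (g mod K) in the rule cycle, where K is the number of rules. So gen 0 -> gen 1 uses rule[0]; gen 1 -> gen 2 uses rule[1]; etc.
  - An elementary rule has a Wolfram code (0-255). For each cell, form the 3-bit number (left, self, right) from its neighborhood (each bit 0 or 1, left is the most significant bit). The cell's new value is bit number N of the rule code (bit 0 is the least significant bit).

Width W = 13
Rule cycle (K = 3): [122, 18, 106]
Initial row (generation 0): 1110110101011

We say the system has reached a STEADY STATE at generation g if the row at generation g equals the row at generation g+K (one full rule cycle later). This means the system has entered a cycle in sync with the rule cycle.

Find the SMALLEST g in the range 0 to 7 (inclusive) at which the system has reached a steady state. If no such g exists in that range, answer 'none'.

Answer: 2

Derivation:
Gen 0: 1110110101011
Gen 1 (rule 122): 1011111010111
Gen 2 (rule 18): 0000000000000
Gen 3 (rule 106): 0000000000000
Gen 4 (rule 122): 0000000000000
Gen 5 (rule 18): 0000000000000
Gen 6 (rule 106): 0000000000000
Gen 7 (rule 122): 0000000000000
Gen 8 (rule 18): 0000000000000
Gen 9 (rule 106): 0000000000000
Gen 10 (rule 122): 0000000000000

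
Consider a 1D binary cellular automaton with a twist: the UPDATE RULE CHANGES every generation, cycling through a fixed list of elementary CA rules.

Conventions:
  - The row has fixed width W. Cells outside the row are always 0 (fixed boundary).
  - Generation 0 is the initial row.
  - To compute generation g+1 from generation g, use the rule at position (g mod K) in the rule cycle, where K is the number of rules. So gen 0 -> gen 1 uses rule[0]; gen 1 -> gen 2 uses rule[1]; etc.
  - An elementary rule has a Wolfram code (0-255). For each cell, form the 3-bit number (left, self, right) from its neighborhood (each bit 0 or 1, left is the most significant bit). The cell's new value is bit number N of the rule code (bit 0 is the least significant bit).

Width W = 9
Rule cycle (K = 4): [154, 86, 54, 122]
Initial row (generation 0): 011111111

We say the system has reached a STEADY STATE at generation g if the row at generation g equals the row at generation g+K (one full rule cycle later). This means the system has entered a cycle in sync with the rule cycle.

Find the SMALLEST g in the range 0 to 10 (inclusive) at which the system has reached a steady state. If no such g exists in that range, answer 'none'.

Answer: 7

Derivation:
Gen 0: 011111111
Gen 1 (rule 154): 111111110
Gen 2 (rule 86): 000000011
Gen 3 (rule 54): 000000100
Gen 4 (rule 122): 000001010
Gen 5 (rule 154): 000010001
Gen 6 (rule 86): 000111011
Gen 7 (rule 54): 001000100
Gen 8 (rule 122): 010101010
Gen 9 (rule 154): 100000001
Gen 10 (rule 86): 110000011
Gen 11 (rule 54): 001000100
Gen 12 (rule 122): 010101010
Gen 13 (rule 154): 100000001
Gen 14 (rule 86): 110000011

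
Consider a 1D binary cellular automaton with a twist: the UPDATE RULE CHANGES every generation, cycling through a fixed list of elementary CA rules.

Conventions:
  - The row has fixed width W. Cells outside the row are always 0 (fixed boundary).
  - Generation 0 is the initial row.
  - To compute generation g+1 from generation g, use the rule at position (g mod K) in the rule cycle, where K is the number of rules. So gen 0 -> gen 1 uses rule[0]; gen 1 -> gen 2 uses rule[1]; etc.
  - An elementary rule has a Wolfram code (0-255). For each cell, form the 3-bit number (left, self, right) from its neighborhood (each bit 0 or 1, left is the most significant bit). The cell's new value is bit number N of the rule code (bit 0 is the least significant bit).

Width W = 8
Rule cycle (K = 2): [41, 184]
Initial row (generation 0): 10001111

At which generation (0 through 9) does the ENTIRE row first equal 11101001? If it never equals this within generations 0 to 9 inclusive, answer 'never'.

Answer: never

Derivation:
Gen 0: 10001111
Gen 1 (rule 41): 00101000
Gen 2 (rule 184): 00010100
Gen 3 (rule 41): 11001001
Gen 4 (rule 184): 10100100
Gen 5 (rule 41): 01000001
Gen 6 (rule 184): 00100000
Gen 7 (rule 41): 10001111
Gen 8 (rule 184): 01001110
Gen 9 (rule 41): 00001000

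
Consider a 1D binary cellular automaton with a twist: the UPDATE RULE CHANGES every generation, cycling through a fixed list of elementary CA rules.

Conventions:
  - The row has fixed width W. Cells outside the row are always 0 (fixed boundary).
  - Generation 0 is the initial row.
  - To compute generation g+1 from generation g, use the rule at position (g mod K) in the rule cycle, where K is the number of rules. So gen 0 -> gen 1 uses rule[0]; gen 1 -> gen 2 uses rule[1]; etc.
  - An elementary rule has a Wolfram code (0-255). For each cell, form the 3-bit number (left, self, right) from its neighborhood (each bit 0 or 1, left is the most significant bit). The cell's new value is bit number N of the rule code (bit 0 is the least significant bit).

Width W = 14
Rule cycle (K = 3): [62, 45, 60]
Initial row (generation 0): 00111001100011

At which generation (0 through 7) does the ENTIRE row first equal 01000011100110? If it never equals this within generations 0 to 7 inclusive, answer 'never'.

Gen 0: 00111001100011
Gen 1 (rule 62): 01100111010110
Gen 2 (rule 45): 01000100111100
Gen 3 (rule 60): 01100110100010
Gen 4 (rule 62): 11011101110111
Gen 5 (rule 45): 10110011001100
Gen 6 (rule 60): 11101010101010
Gen 7 (rule 62): 10011111111111

Answer: never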